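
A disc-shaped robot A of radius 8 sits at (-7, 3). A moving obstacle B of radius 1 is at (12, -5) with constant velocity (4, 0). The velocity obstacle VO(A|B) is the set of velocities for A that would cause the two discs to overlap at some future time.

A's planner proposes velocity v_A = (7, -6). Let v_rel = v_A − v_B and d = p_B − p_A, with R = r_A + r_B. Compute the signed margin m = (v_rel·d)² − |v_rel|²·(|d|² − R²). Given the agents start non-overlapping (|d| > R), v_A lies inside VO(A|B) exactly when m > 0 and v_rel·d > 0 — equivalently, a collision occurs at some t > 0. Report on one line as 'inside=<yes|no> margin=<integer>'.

d = (19, -8),  |d|² = 425;  R = 8+1 = 9,  c = 425−9² = 344
v_rel = (3, -6),  |v_rel|² = 45;  v_rel·d = (3)·(19) + (-6)·(-8) = 105
45·t² − 210·t + 344 = 0  ⇒  m = 105² − 45·344 = -4455
m = -4455 < 0,  v_rel·d = 105 > 0  ⇒  outside

inside=no margin=-4455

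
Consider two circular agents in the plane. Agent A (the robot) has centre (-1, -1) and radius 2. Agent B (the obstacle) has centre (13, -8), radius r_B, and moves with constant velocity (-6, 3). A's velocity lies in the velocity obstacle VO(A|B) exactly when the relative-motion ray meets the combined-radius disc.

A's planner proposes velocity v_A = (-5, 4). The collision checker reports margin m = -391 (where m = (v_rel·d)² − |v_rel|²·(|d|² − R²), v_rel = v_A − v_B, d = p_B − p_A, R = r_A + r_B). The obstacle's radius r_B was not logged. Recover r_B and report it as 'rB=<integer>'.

m = -391
d = (14, -7);  v_rel = (1, 1),  |v_rel|² = 2
v_rel×d = (1)·(-7) − (1)·(14) = -21
since m = R²·2 − (-21)²:  R² = (441 + -391) / 2 = 25
R = √25 = 5  ⇒  r_B = 5 − 2 = 3

rB=3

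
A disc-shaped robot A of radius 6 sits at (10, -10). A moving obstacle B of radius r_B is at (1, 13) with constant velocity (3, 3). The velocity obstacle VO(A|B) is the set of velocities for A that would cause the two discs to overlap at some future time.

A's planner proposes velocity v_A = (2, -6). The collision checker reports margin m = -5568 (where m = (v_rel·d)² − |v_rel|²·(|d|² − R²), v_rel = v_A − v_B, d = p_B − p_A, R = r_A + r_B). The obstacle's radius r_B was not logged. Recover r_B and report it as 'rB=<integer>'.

m = -5568
d = (-9, 23);  v_rel = (-1, -9),  |v_rel|² = 82
v_rel×d = (-1)·(23) − (-9)·(-9) = -104
since m = R²·82 − (-104)²:  R² = (10816 + -5568) / 82 = 64
R = √64 = 8  ⇒  r_B = 8 − 6 = 2

rB=2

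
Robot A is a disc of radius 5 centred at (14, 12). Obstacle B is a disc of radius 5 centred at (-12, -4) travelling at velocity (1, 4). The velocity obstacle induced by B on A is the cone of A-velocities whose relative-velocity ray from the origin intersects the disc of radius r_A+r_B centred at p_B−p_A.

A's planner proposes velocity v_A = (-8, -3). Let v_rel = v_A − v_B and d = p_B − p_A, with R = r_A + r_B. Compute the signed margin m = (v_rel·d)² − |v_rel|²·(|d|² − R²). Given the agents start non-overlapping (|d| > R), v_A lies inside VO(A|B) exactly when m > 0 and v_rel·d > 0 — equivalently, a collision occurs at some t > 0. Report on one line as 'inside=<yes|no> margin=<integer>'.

d = (-26, -16),  |d|² = 932;  R = 5+5 = 10,  c = 932−10² = 832
v_rel = (-9, -7),  |v_rel|² = 130;  v_rel·d = (-9)·(-26) + (-7)·(-16) = 346
130·t² − 692·t + 832 = 0  ⇒  m = 346² − 130·832 = 11556
m = 11556 > 0,  v_rel·d = 346 > 0  ⇒  inside

inside=yes margin=11556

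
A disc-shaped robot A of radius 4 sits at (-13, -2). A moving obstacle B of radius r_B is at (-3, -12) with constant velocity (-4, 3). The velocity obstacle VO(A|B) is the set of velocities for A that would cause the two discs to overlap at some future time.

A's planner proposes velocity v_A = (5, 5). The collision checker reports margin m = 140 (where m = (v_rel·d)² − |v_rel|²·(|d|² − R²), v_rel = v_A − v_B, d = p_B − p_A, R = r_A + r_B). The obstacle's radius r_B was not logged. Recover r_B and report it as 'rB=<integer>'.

m = 140
d = (10, -10);  v_rel = (9, 2),  |v_rel|² = 85
v_rel×d = (9)·(-10) − (2)·(10) = -110
since m = R²·85 − (-110)²:  R² = (12100 + 140) / 85 = 144
R = √144 = 12  ⇒  r_B = 12 − 4 = 8

rB=8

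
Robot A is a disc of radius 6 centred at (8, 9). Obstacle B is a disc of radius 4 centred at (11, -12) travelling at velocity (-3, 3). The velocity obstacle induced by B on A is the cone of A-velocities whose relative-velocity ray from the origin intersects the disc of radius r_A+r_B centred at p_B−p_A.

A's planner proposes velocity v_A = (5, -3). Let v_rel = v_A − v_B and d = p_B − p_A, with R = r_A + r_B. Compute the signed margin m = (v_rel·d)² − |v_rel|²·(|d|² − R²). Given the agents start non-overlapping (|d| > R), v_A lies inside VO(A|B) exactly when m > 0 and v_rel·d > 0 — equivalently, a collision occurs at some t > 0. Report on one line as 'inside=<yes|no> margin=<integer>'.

d = (3, -21),  |d|² = 450;  R = 6+4 = 10,  c = 450−10² = 350
v_rel = (8, -6),  |v_rel|² = 100;  v_rel·d = (8)·(3) + (-6)·(-21) = 150
100·t² − 300·t + 350 = 0  ⇒  m = 150² − 100·350 = -12500
m = -12500 < 0,  v_rel·d = 150 > 0  ⇒  outside

inside=no margin=-12500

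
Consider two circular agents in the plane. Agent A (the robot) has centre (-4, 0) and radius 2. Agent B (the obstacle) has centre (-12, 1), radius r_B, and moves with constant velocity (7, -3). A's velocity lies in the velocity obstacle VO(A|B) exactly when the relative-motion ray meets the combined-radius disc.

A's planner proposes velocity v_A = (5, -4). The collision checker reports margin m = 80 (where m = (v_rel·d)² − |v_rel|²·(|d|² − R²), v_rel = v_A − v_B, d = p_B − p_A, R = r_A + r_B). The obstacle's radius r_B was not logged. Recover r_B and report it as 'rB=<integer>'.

m = 80
d = (-8, 1);  v_rel = (-2, -1),  |v_rel|² = 5
v_rel×d = (-2)·(1) − (-1)·(-8) = -10
since m = R²·5 − (-10)²:  R² = (100 + 80) / 5 = 36
R = √36 = 6  ⇒  r_B = 6 − 2 = 4

rB=4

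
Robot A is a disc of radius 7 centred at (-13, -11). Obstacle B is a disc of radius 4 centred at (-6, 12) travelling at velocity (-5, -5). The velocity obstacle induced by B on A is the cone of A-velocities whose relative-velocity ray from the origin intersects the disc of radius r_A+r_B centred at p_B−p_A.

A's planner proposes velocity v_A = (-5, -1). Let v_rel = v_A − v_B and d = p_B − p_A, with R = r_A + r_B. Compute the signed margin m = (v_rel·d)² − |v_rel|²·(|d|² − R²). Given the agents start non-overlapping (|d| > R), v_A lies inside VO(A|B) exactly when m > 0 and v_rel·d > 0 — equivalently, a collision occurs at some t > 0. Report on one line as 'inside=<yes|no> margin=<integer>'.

d = (7, 23),  |d|² = 578;  R = 7+4 = 11,  c = 578−11² = 457
v_rel = (0, 4),  |v_rel|² = 16;  v_rel·d = (0)·(7) + (4)·(23) = 92
16·t² − 184·t + 457 = 0  ⇒  m = 92² − 16·457 = 1152
m = 1152 > 0,  v_rel·d = 92 > 0  ⇒  inside

inside=yes margin=1152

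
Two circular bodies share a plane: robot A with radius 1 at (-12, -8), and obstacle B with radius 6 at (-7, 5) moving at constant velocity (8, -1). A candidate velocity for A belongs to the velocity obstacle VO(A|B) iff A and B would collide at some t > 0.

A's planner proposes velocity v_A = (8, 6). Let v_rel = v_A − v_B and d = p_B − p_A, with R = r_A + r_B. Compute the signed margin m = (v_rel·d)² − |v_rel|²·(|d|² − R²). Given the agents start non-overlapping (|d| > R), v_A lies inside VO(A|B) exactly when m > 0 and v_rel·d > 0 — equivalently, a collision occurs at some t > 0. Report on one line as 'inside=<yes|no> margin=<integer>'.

d = (5, 13),  |d|² = 194;  R = 1+6 = 7,  c = 194−7² = 145
v_rel = (0, 7),  |v_rel|² = 49;  v_rel·d = (0)·(5) + (7)·(13) = 91
49·t² − 182·t + 145 = 0  ⇒  m = 91² − 49·145 = 1176
m = 1176 > 0,  v_rel·d = 91 > 0  ⇒  inside

inside=yes margin=1176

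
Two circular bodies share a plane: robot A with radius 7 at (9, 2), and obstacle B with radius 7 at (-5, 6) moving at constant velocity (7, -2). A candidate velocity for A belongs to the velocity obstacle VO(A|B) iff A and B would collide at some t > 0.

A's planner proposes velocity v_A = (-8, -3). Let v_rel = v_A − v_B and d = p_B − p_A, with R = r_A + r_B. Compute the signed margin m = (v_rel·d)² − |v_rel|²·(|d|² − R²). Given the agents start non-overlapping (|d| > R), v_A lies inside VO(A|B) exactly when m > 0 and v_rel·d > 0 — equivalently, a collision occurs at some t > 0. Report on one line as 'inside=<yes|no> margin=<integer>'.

d = (-14, 4),  |d|² = 212;  R = 7+7 = 14,  c = 212−14² = 16
v_rel = (-15, -1),  |v_rel|² = 226;  v_rel·d = (-15)·(-14) + (-1)·(4) = 206
226·t² − 412·t + 16 = 0  ⇒  m = 206² − 226·16 = 38820
m = 38820 > 0,  v_rel·d = 206 > 0  ⇒  inside

inside=yes margin=38820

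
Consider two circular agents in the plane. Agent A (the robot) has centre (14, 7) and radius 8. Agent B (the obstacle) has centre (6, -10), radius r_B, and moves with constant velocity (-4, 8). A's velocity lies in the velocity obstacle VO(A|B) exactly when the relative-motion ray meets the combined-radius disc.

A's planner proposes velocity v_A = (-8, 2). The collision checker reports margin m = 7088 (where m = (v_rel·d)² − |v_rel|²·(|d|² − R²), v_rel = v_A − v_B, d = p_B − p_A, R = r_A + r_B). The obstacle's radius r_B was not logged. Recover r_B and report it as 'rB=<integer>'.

m = 7088
d = (-8, -17);  v_rel = (-4, -6),  |v_rel|² = 52
v_rel×d = (-4)·(-17) − (-6)·(-8) = 20
since m = R²·52 − 20²:  R² = (400 + 7088) / 52 = 144
R = √144 = 12  ⇒  r_B = 12 − 8 = 4

rB=4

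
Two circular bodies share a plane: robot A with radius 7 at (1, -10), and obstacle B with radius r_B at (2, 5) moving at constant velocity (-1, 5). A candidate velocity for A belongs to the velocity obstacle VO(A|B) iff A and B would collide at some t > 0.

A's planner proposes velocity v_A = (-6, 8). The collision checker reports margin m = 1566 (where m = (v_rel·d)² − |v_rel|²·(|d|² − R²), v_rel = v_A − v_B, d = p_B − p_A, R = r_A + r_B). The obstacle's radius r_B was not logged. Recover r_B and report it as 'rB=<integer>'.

m = 1566
d = (1, 15);  v_rel = (-5, 3),  |v_rel|² = 34
v_rel×d = (-5)·(15) − (3)·(1) = -78
since m = R²·34 − (-78)²:  R² = (6084 + 1566) / 34 = 225
R = √225 = 15  ⇒  r_B = 15 − 7 = 8

rB=8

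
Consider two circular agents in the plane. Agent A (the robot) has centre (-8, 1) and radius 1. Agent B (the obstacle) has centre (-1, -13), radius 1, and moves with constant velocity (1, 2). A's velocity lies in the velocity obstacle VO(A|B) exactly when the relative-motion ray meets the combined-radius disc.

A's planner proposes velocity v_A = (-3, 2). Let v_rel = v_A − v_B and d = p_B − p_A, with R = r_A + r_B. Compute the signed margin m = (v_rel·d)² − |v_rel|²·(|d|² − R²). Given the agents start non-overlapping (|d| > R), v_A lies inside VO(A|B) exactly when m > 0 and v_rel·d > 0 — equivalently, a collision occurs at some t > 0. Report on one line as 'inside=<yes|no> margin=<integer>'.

d = (7, -14),  |d|² = 245;  R = 1+1 = 2,  c = 245−2² = 241
v_rel = (-4, 0),  |v_rel|² = 16;  v_rel·d = (-4)·(7) + (0)·(-14) = -28
16·t² + 56·t + 241 = 0  ⇒  m = (-28)² − 16·241 = -3072
m = -3072 < 0,  v_rel·d = -28 < 0  ⇒  outside

inside=no margin=-3072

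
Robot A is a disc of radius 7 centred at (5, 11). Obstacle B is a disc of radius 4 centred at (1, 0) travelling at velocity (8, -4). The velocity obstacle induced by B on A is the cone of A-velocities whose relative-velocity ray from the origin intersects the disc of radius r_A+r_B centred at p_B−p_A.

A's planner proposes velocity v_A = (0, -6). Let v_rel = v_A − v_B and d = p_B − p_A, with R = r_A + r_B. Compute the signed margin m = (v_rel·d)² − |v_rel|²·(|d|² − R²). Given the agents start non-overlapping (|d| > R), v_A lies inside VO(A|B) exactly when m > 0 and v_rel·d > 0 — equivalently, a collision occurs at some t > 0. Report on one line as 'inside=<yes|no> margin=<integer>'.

d = (-4, -11),  |d|² = 137;  R = 7+4 = 11,  c = 137−11² = 16
v_rel = (-8, -2),  |v_rel|² = 68;  v_rel·d = (-8)·(-4) + (-2)·(-11) = 54
68·t² − 108·t + 16 = 0  ⇒  m = 54² − 68·16 = 1828
m = 1828 > 0,  v_rel·d = 54 > 0  ⇒  inside

inside=yes margin=1828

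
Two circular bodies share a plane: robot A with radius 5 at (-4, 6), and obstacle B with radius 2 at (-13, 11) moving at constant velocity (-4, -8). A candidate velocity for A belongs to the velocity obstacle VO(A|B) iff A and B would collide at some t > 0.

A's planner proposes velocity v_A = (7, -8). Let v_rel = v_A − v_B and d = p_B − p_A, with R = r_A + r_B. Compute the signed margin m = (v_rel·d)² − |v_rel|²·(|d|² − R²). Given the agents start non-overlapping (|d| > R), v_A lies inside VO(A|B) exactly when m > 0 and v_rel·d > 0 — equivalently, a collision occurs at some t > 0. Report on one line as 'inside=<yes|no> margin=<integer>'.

d = (-9, 5),  |d|² = 106;  R = 5+2 = 7,  c = 106−7² = 57
v_rel = (11, 0),  |v_rel|² = 121;  v_rel·d = (11)·(-9) + (0)·(5) = -99
121·t² + 198·t + 57 = 0  ⇒  m = (-99)² − 121·57 = 2904
m = 2904 > 0,  v_rel·d = -99 < 0  ⇒  outside

inside=no margin=2904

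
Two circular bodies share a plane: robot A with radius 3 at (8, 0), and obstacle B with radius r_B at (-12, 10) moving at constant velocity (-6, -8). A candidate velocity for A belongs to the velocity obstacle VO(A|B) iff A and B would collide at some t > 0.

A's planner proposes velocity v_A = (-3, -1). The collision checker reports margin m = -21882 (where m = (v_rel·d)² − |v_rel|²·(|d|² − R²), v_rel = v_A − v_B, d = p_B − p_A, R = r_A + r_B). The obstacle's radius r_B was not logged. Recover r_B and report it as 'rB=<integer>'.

m = -21882
d = (-20, 10);  v_rel = (3, 7),  |v_rel|² = 58
v_rel×d = (3)·(10) − (7)·(-20) = 170
since m = R²·58 − 170²:  R² = (28900 + -21882) / 58 = 121
R = √121 = 11  ⇒  r_B = 11 − 3 = 8

rB=8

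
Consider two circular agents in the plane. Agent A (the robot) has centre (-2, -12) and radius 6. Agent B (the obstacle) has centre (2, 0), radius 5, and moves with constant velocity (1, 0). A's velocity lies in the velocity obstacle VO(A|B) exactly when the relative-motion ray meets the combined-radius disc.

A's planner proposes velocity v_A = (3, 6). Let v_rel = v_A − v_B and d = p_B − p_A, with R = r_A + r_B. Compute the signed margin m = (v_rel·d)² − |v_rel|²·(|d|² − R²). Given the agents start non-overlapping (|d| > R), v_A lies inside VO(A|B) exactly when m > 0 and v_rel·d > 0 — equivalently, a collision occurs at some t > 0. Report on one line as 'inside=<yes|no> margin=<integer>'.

d = (4, 12),  |d|² = 160;  R = 6+5 = 11,  c = 160−11² = 39
v_rel = (2, 6),  |v_rel|² = 40;  v_rel·d = (2)·(4) + (6)·(12) = 80
40·t² − 160·t + 39 = 0  ⇒  m = 80² − 40·39 = 4840
m = 4840 > 0,  v_rel·d = 80 > 0  ⇒  inside

inside=yes margin=4840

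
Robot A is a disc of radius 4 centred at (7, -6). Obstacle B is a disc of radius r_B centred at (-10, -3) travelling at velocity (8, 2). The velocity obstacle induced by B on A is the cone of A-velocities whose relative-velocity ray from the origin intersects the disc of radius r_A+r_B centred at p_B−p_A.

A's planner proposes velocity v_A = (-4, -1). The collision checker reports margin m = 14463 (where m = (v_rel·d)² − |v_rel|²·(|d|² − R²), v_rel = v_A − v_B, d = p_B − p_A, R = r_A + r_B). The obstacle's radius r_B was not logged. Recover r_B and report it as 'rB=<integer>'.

m = 14463
d = (-17, 3);  v_rel = (-12, -3),  |v_rel|² = 153
v_rel×d = (-12)·(3) − (-3)·(-17) = -87
since m = R²·153 − (-87)²:  R² = (7569 + 14463) / 153 = 144
R = √144 = 12  ⇒  r_B = 12 − 4 = 8

rB=8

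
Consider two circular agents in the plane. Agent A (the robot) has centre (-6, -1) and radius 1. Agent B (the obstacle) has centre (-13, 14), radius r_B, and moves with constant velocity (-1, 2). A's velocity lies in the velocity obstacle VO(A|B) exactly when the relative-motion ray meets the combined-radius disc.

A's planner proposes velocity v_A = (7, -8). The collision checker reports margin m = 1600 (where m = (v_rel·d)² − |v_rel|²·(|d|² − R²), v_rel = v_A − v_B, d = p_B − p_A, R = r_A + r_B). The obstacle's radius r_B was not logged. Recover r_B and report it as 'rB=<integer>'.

m = 1600
d = (-7, 15);  v_rel = (8, -10),  |v_rel|² = 164
v_rel×d = (8)·(15) − (-10)·(-7) = 50
since m = R²·164 − 50²:  R² = (2500 + 1600) / 164 = 25
R = √25 = 5  ⇒  r_B = 5 − 1 = 4

rB=4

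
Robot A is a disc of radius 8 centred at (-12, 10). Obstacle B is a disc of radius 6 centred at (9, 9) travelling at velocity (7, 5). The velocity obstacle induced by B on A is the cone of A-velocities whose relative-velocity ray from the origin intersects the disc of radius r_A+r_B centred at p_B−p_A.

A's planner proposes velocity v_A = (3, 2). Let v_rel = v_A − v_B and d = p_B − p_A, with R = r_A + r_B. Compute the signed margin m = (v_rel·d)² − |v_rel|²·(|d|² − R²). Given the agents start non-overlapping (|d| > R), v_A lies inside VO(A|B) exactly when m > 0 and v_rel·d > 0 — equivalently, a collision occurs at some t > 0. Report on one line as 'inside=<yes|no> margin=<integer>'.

d = (21, -1),  |d|² = 442;  R = 8+6 = 14,  c = 442−14² = 246
v_rel = (-4, -3),  |v_rel|² = 25;  v_rel·d = (-4)·(21) + (-3)·(-1) = -81
25·t² + 162·t + 246 = 0  ⇒  m = (-81)² − 25·246 = 411
m = 411 > 0,  v_rel·d = -81 < 0  ⇒  outside

inside=no margin=411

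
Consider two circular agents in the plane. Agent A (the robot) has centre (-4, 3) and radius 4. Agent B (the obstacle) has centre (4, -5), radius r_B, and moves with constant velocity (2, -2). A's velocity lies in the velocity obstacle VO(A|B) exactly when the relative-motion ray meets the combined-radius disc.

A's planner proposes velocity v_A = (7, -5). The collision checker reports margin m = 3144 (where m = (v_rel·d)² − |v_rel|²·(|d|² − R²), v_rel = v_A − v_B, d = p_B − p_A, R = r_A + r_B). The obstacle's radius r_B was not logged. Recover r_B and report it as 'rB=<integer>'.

m = 3144
d = (8, -8);  v_rel = (5, -3),  |v_rel|² = 34
v_rel×d = (5)·(-8) − (-3)·(8) = -16
since m = R²·34 − (-16)²:  R² = (256 + 3144) / 34 = 100
R = √100 = 10  ⇒  r_B = 10 − 4 = 6

rB=6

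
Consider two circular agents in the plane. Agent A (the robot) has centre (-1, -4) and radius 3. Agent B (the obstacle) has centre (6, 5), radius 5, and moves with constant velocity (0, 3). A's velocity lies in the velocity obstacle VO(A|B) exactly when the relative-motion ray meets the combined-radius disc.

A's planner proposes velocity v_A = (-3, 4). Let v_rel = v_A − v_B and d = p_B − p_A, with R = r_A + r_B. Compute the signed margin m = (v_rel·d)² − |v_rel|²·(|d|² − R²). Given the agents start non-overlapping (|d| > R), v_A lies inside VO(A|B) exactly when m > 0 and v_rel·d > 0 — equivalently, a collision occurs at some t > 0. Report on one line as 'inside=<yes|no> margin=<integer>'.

d = (7, 9),  |d|² = 130;  R = 3+5 = 8,  c = 130−8² = 66
v_rel = (-3, 1),  |v_rel|² = 10;  v_rel·d = (-3)·(7) + (1)·(9) = -12
10·t² + 24·t + 66 = 0  ⇒  m = (-12)² − 10·66 = -516
m = -516 < 0,  v_rel·d = -12 < 0  ⇒  outside

inside=no margin=-516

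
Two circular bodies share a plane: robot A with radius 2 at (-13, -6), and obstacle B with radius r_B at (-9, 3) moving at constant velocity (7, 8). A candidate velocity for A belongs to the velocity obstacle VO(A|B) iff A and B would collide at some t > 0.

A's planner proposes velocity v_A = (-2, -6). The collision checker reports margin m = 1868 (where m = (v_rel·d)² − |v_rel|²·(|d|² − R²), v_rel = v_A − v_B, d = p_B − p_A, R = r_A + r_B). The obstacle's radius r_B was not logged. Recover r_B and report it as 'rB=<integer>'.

m = 1868
d = (4, 9);  v_rel = (-9, -14),  |v_rel|² = 277
v_rel×d = (-9)·(9) − (-14)·(4) = -25
since m = R²·277 − (-25)²:  R² = (625 + 1868) / 277 = 9
R = √9 = 3  ⇒  r_B = 3 − 2 = 1

rB=1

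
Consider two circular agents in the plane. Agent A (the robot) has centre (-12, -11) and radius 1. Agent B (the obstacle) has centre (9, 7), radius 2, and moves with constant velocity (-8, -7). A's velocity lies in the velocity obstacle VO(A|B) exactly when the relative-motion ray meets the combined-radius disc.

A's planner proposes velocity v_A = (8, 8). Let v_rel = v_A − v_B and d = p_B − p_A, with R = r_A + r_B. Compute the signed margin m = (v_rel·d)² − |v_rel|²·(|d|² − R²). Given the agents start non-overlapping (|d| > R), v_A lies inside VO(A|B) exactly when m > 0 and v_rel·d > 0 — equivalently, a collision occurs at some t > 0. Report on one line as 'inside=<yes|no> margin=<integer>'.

d = (21, 18),  |d|² = 765;  R = 1+2 = 3,  c = 765−3² = 756
v_rel = (16, 15),  |v_rel|² = 481;  v_rel·d = (16)·(21) + (15)·(18) = 606
481·t² − 1212·t + 756 = 0  ⇒  m = 606² − 481·756 = 3600
m = 3600 > 0,  v_rel·d = 606 > 0  ⇒  inside

inside=yes margin=3600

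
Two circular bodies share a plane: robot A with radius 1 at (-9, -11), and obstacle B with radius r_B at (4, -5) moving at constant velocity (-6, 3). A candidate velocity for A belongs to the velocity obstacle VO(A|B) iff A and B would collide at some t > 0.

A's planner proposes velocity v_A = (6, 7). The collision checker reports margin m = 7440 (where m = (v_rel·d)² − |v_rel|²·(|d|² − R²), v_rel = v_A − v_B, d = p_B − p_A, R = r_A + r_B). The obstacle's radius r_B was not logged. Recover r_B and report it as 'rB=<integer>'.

m = 7440
d = (13, 6);  v_rel = (12, 4),  |v_rel|² = 160
v_rel×d = (12)·(6) − (4)·(13) = 20
since m = R²·160 − 20²:  R² = (400 + 7440) / 160 = 49
R = √49 = 7  ⇒  r_B = 7 − 1 = 6

rB=6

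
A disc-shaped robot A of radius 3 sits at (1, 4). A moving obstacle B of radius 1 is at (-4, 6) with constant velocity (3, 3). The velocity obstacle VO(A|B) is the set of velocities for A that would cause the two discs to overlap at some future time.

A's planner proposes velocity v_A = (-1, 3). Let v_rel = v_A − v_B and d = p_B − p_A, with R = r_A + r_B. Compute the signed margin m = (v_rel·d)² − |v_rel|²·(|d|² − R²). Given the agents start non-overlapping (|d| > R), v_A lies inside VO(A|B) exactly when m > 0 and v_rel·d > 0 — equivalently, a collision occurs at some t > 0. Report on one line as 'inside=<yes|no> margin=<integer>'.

d = (-5, 2),  |d|² = 29;  R = 3+1 = 4,  c = 29−4² = 13
v_rel = (-4, 0),  |v_rel|² = 16;  v_rel·d = (-4)·(-5) + (0)·(2) = 20
16·t² − 40·t + 13 = 0  ⇒  m = 20² − 16·13 = 192
m = 192 > 0,  v_rel·d = 20 > 0  ⇒  inside

inside=yes margin=192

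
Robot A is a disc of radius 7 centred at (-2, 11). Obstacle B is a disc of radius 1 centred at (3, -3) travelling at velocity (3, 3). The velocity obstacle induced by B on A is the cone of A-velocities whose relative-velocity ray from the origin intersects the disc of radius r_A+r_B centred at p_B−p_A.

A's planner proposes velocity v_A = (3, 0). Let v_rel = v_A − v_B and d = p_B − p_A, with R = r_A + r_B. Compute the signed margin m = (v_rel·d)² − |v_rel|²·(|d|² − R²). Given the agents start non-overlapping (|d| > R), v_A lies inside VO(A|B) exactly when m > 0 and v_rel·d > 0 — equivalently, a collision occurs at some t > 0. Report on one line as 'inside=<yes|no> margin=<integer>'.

d = (5, -14),  |d|² = 221;  R = 7+1 = 8,  c = 221−8² = 157
v_rel = (0, -3),  |v_rel|² = 9;  v_rel·d = (0)·(5) + (-3)·(-14) = 42
9·t² − 84·t + 157 = 0  ⇒  m = 42² − 9·157 = 351
m = 351 > 0,  v_rel·d = 42 > 0  ⇒  inside

inside=yes margin=351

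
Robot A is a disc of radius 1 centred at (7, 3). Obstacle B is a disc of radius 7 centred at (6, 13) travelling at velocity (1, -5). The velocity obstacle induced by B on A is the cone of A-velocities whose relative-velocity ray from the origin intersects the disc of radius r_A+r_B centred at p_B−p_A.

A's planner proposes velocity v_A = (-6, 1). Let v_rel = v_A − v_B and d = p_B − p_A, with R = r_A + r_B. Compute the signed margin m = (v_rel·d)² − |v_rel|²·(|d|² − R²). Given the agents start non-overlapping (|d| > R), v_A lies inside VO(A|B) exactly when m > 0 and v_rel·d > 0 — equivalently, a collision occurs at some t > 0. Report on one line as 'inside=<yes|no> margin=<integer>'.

d = (-1, 10),  |d|² = 101;  R = 1+7 = 8,  c = 101−8² = 37
v_rel = (-7, 6),  |v_rel|² = 85;  v_rel·d = (-7)·(-1) + (6)·(10) = 67
85·t² − 134·t + 37 = 0  ⇒  m = 67² − 85·37 = 1344
m = 1344 > 0,  v_rel·d = 67 > 0  ⇒  inside

inside=yes margin=1344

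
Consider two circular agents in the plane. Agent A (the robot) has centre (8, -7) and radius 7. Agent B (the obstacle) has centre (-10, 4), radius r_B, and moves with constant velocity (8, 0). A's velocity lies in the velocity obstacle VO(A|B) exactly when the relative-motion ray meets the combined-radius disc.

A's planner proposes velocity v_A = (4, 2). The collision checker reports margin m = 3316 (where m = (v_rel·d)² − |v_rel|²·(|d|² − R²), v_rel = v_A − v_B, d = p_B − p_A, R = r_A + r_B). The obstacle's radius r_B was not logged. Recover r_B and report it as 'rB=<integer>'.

m = 3316
d = (-18, 11);  v_rel = (-4, 2),  |v_rel|² = 20
v_rel×d = (-4)·(11) − (2)·(-18) = -8
since m = R²·20 − (-8)²:  R² = (64 + 3316) / 20 = 169
R = √169 = 13  ⇒  r_B = 13 − 7 = 6

rB=6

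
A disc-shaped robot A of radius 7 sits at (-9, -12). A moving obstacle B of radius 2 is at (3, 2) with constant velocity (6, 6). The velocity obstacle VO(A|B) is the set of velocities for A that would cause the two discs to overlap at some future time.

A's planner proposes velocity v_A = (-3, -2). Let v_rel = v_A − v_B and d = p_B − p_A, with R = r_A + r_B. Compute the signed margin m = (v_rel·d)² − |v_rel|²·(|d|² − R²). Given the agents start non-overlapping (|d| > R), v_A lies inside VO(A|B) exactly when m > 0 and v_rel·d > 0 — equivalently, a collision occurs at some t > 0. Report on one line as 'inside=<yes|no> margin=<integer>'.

d = (12, 14),  |d|² = 340;  R = 7+2 = 9,  c = 340−9² = 259
v_rel = (-9, -8),  |v_rel|² = 145;  v_rel·d = (-9)·(12) + (-8)·(14) = -220
145·t² + 440·t + 259 = 0  ⇒  m = (-220)² − 145·259 = 10845
m = 10845 > 0,  v_rel·d = -220 < 0  ⇒  outside

inside=no margin=10845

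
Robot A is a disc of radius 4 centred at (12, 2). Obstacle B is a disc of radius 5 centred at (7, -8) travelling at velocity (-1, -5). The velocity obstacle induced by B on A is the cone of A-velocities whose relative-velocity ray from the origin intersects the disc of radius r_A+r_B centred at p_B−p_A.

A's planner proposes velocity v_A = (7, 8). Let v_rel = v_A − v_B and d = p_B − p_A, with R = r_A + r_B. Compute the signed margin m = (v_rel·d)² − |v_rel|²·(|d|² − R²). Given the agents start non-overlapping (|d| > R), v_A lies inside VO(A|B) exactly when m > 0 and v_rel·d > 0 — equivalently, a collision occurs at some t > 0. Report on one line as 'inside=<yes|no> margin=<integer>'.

d = (-5, -10),  |d|² = 125;  R = 4+5 = 9,  c = 125−9² = 44
v_rel = (8, 13),  |v_rel|² = 233;  v_rel·d = (8)·(-5) + (13)·(-10) = -170
233·t² + 340·t + 44 = 0  ⇒  m = (-170)² − 233·44 = 18648
m = 18648 > 0,  v_rel·d = -170 < 0  ⇒  outside

inside=no margin=18648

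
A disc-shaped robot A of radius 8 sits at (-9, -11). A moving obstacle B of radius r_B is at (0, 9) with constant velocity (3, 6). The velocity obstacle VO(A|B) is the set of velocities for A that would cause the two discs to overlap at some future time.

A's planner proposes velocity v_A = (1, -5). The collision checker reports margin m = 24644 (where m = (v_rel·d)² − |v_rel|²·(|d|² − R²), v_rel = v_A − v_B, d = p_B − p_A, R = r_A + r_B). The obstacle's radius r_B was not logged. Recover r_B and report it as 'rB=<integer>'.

m = 24644
d = (9, 20);  v_rel = (-2, -11),  |v_rel|² = 125
v_rel×d = (-2)·(20) − (-11)·(9) = 59
since m = R²·125 − 59²:  R² = (3481 + 24644) / 125 = 225
R = √225 = 15  ⇒  r_B = 15 − 8 = 7

rB=7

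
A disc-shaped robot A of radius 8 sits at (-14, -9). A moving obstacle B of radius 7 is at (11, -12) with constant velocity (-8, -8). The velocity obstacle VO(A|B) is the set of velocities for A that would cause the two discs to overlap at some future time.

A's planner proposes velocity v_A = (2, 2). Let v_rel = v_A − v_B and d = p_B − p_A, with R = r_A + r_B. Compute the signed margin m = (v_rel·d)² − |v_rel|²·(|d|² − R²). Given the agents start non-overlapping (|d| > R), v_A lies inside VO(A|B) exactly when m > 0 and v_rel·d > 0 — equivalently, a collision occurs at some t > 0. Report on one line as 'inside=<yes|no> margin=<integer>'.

d = (25, -3),  |d|² = 634;  R = 8+7 = 15,  c = 634−15² = 409
v_rel = (10, 10),  |v_rel|² = 200;  v_rel·d = (10)·(25) + (10)·(-3) = 220
200·t² − 440·t + 409 = 0  ⇒  m = 220² − 200·409 = -33400
m = -33400 < 0,  v_rel·d = 220 > 0  ⇒  outside

inside=no margin=-33400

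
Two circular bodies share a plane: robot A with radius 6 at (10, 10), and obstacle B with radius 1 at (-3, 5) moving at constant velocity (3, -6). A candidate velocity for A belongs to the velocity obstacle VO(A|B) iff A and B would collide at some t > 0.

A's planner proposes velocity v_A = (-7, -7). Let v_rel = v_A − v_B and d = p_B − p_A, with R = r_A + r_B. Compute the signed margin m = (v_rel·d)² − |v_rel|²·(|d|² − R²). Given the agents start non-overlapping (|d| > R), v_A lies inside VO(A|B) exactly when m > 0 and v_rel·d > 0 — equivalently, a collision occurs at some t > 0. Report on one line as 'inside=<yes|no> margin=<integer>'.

d = (-13, -5),  |d|² = 194;  R = 6+1 = 7,  c = 194−7² = 145
v_rel = (-10, -1),  |v_rel|² = 101;  v_rel·d = (-10)·(-13) + (-1)·(-5) = 135
101·t² − 270·t + 145 = 0  ⇒  m = 135² − 101·145 = 3580
m = 3580 > 0,  v_rel·d = 135 > 0  ⇒  inside

inside=yes margin=3580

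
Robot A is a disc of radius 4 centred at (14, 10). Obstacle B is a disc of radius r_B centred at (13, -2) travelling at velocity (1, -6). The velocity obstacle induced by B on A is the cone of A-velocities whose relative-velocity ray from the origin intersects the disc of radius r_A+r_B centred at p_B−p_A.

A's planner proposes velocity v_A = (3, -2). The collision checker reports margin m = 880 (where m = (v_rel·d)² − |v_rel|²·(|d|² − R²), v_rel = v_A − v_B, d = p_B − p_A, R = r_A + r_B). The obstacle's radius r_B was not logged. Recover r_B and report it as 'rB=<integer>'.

m = 880
d = (-1, -12);  v_rel = (2, 4),  |v_rel|² = 20
v_rel×d = (2)·(-12) − (4)·(-1) = -20
since m = R²·20 − (-20)²:  R² = (400 + 880) / 20 = 64
R = √64 = 8  ⇒  r_B = 8 − 4 = 4

rB=4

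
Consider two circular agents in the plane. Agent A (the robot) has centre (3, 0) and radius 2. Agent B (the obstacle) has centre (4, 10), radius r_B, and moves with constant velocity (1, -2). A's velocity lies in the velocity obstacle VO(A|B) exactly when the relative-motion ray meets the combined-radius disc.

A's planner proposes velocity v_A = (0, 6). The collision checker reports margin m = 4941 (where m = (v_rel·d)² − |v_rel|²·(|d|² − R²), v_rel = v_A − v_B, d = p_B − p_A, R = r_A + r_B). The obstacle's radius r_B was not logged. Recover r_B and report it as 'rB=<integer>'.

m = 4941
d = (1, 10);  v_rel = (-1, 8),  |v_rel|² = 65
v_rel×d = (-1)·(10) − (8)·(1) = -18
since m = R²·65 − (-18)²:  R² = (324 + 4941) / 65 = 81
R = √81 = 9  ⇒  r_B = 9 − 2 = 7

rB=7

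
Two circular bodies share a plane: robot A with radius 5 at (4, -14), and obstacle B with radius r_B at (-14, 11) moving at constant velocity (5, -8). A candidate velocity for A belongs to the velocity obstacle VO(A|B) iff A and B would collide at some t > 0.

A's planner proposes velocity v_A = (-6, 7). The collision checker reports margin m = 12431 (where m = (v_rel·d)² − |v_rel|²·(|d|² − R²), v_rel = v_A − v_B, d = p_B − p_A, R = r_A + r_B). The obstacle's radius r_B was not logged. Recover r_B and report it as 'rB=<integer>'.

m = 12431
d = (-18, 25);  v_rel = (-11, 15),  |v_rel|² = 346
v_rel×d = (-11)·(25) − (15)·(-18) = -5
since m = R²·346 − (-5)²:  R² = (25 + 12431) / 346 = 36
R = √36 = 6  ⇒  r_B = 6 − 5 = 1

rB=1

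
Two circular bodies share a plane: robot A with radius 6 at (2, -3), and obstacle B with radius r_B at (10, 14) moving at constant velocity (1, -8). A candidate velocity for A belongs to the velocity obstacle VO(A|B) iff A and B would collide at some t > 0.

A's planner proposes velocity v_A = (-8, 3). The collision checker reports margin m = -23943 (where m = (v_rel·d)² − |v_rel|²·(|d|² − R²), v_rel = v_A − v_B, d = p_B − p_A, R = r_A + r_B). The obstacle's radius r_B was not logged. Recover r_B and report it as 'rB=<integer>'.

m = -23943
d = (8, 17);  v_rel = (-9, 11),  |v_rel|² = 202
v_rel×d = (-9)·(17) − (11)·(8) = -241
since m = R²·202 − (-241)²:  R² = (58081 + -23943) / 202 = 169
R = √169 = 13  ⇒  r_B = 13 − 6 = 7

rB=7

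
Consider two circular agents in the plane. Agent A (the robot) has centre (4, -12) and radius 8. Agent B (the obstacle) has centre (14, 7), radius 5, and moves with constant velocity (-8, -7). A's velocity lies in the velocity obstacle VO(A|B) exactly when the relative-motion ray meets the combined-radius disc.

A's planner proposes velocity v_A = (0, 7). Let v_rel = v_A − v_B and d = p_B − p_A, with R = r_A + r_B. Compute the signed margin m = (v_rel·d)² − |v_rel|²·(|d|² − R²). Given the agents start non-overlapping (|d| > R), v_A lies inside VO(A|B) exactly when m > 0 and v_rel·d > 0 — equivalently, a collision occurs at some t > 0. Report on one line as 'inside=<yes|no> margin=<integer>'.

d = (10, 19),  |d|² = 461;  R = 8+5 = 13,  c = 461−13² = 292
v_rel = (8, 14),  |v_rel|² = 260;  v_rel·d = (8)·(10) + (14)·(19) = 346
260·t² − 692·t + 292 = 0  ⇒  m = 346² − 260·292 = 43796
m = 43796 > 0,  v_rel·d = 346 > 0  ⇒  inside

inside=yes margin=43796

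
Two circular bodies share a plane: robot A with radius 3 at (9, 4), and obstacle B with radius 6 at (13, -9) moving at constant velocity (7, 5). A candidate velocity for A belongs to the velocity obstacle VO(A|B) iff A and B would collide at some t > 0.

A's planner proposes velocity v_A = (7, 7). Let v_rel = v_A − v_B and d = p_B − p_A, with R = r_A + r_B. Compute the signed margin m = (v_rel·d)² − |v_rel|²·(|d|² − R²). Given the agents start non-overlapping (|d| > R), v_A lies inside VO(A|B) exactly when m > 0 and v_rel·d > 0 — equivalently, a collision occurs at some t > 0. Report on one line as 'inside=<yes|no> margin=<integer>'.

d = (4, -13),  |d|² = 185;  R = 3+6 = 9,  c = 185−9² = 104
v_rel = (0, 2),  |v_rel|² = 4;  v_rel·d = (0)·(4) + (2)·(-13) = -26
4·t² + 52·t + 104 = 0  ⇒  m = (-26)² − 4·104 = 260
m = 260 > 0,  v_rel·d = -26 < 0  ⇒  outside

inside=no margin=260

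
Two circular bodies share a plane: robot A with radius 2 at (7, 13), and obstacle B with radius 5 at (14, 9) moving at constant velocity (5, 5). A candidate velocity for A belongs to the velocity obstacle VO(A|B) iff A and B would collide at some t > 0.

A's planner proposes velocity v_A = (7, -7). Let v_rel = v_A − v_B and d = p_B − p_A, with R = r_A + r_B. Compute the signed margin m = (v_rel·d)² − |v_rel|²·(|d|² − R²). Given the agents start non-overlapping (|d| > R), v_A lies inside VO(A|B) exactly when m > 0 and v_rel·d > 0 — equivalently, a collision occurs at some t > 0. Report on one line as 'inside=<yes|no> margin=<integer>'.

d = (7, -4),  |d|² = 65;  R = 2+5 = 7,  c = 65−7² = 16
v_rel = (2, -12),  |v_rel|² = 148;  v_rel·d = (2)·(7) + (-12)·(-4) = 62
148·t² − 124·t + 16 = 0  ⇒  m = 62² − 148·16 = 1476
m = 1476 > 0,  v_rel·d = 62 > 0  ⇒  inside

inside=yes margin=1476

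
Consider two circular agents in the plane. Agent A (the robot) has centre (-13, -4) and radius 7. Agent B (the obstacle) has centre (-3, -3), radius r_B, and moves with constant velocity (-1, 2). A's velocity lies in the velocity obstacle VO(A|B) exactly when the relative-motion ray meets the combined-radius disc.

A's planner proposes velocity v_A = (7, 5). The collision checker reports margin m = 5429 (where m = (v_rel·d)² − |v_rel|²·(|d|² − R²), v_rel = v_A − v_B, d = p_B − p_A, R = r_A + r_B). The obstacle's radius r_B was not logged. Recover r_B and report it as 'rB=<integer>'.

m = 5429
d = (10, 1);  v_rel = (8, 3),  |v_rel|² = 73
v_rel×d = (8)·(1) − (3)·(10) = -22
since m = R²·73 − (-22)²:  R² = (484 + 5429) / 73 = 81
R = √81 = 9  ⇒  r_B = 9 − 7 = 2

rB=2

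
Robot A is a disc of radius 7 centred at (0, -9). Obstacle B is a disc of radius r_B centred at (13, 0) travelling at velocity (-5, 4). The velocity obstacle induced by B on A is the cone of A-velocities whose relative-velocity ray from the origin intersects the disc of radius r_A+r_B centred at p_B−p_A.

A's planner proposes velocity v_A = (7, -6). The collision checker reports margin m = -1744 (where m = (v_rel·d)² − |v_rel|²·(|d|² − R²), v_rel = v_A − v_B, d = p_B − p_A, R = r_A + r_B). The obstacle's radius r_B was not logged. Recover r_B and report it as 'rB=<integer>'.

m = -1744
d = (13, 9);  v_rel = (12, -10),  |v_rel|² = 244
v_rel×d = (12)·(9) − (-10)·(13) = 238
since m = R²·244 − 238²:  R² = (56644 + -1744) / 244 = 225
R = √225 = 15  ⇒  r_B = 15 − 7 = 8

rB=8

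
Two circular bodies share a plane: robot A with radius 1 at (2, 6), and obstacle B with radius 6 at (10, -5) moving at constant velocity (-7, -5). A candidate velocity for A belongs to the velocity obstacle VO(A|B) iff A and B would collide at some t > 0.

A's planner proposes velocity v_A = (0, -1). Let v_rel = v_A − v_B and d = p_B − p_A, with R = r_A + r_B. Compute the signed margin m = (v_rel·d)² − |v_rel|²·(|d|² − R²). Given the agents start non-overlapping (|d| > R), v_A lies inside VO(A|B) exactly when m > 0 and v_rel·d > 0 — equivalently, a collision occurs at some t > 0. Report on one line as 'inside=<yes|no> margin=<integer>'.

d = (8, -11),  |d|² = 185;  R = 1+6 = 7,  c = 185−7² = 136
v_rel = (7, 4),  |v_rel|² = 65;  v_rel·d = (7)·(8) + (4)·(-11) = 12
65·t² − 24·t + 136 = 0  ⇒  m = 12² − 65·136 = -8696
m = -8696 < 0,  v_rel·d = 12 > 0  ⇒  outside

inside=no margin=-8696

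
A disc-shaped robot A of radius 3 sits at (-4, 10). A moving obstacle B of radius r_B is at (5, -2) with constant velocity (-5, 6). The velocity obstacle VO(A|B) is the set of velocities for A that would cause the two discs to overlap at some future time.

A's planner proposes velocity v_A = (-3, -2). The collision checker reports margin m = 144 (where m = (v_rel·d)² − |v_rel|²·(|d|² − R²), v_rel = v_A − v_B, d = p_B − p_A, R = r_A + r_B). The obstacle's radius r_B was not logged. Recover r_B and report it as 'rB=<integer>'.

m = 144
d = (9, -12);  v_rel = (2, -8),  |v_rel|² = 68
v_rel×d = (2)·(-12) − (-8)·(9) = 48
since m = R²·68 − 48²:  R² = (2304 + 144) / 68 = 36
R = √36 = 6  ⇒  r_B = 6 − 3 = 3

rB=3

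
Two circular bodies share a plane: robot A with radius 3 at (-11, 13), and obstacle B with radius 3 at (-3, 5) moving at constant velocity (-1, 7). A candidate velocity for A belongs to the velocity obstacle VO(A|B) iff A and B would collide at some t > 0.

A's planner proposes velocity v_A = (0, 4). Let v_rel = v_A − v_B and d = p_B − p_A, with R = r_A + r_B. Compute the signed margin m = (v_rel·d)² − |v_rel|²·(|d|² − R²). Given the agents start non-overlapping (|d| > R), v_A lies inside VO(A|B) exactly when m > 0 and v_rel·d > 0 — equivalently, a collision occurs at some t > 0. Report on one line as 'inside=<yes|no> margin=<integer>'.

d = (8, -8),  |d|² = 128;  R = 3+3 = 6,  c = 128−6² = 92
v_rel = (1, -3),  |v_rel|² = 10;  v_rel·d = (1)·(8) + (-3)·(-8) = 32
10·t² − 64·t + 92 = 0  ⇒  m = 32² − 10·92 = 104
m = 104 > 0,  v_rel·d = 32 > 0  ⇒  inside

inside=yes margin=104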